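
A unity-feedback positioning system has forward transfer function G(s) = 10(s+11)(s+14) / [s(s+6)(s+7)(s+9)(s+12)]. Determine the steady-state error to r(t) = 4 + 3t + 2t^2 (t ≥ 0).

The open loop has one pole at the origin → type 1 system. By superposition:
  • 4: tracked with zero error.
  • 3t: e_ss = 3/K_v with K_v=55/162 → 486/55.
  • 2t^2: a type-1 system cannot track it, e_ss → ∞.
The unbounded component dominates.

infinity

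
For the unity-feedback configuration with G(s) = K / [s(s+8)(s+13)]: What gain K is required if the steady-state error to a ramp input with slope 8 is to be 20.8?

40

One free integrator in G(s): this is a type 1 system.
K_v = lim_{s→0} s·G(s) = K / (8·13) = (1/104)·K.
e_ss = 8/K_v = 20.8 ⇒ K_v = 5/13 ⇒ K = (5/13)/(1/104) = 40.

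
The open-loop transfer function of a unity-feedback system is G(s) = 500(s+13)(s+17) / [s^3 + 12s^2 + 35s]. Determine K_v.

The denominator has no term below 35s — 1 pole at s=0, type 1.
K_v = lim_{s→0} s·G(s) = 500·13·17 / 35 = 22100/7.

22100/7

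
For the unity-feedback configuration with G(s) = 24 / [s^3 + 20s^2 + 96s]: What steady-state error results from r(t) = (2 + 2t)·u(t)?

8

Factoring s from the denominator leaves a polynomial with constant term 96, so the system is type 1. By superposition:
  • 2: tracked with zero error.
  • 2t: e_ss = 2/K_v with K_v=0.25 → 8.
Total e_ss = 8.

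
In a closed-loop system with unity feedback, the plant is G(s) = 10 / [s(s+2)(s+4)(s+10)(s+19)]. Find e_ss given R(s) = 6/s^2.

System type = 1 (one pole at s=0).
K_v = lim_{s→0} s·G(s) = 10 / (2·4·10·19) = 1/152.
e_ss = 6/K_v = 6/(1/152) = 912.

912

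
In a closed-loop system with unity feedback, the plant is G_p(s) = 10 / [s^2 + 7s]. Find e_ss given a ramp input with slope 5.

3.5

Lowest-order denominator term is 7s, so the open loop has 1 pole at the origin → type 1 system.
K_v = lim_{s→0} s·G_p(s) = 10 / 7 = 10/7.
e_ss = 5/K_v = 5/(10/7) = 3.5.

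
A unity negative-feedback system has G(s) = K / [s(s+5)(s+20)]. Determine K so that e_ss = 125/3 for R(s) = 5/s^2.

G(s) has one factor of s in the denominator, so the system is type 1.
K_v = lim_{s→0} s·G(s) = K / (5·20) = 0.01·K.
e_ss = 5/K_v = 125/3 ⇒ K_v = 0.12 ⇒ K = 0.12/0.01 = 12.

12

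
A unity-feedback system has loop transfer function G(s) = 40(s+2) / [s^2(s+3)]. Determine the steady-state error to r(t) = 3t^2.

Two free integrators in G(s): this is a type 2 system.
K_a = lim_{s→0} s^2·G(s) = 40·2 / (3) = 80/3.
r(t) = 3t^2 gives R(s) = 6/s^3.
e_ss = 6/K_a = 6/(80/3) = 0.225.

0.225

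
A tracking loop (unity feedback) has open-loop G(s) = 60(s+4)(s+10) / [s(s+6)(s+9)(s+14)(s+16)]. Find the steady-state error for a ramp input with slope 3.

One free integrator in G(s): this is a type 1 system.
K_v = lim_{s→0} s·G(s) = 60·4·10 / (6·9·14·16) = 25/126.
e_ss = 3/K_v = 3/(25/126) = 15.12.

15.12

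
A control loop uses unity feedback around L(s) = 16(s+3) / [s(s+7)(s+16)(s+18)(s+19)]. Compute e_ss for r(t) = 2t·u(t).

The open loop has one pole at the origin → type 1 system.
K_v = lim_{s→0} s·L(s) = 16·3 / (7·16·18·19) = 1/798.
e_ss = 2/K_v = 2/(1/798) = 1596.

1596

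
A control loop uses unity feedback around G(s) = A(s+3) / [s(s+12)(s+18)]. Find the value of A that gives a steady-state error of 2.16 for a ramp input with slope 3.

System type = 1 (one pole at s=0).
K_v = lim_{s→0} s·G(s) = A·3 / (12·18) = (1/72)·A.
e_ss = 3/K_v = 2.16 ⇒ K_v = 25/18 ⇒ A = (25/18)/(1/72) = 100.

100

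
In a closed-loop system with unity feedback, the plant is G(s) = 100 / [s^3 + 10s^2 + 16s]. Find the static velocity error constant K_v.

Lowest-order denominator term is 16s, so the open loop has 1 pole at the origin → type 1 system.
K_v = lim_{s→0} s·G(s) = 100 / 16 = 6.25.

6.25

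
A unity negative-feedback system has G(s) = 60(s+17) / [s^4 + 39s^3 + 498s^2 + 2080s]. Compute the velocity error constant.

Lowest-order denominator term is 2080s, so the open loop has 1 pole at the origin → type 1 system.
K_v = lim_{s→0} s·G(s) = 60·17 / 2080 = 51/104.

51/104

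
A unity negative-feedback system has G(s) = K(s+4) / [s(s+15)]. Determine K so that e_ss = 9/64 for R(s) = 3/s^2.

System type = 1 (one pole at s=0).
K_v = lim_{s→0} s·G(s) = K·4 / (15) = (4/15)·K.
e_ss = 3/K_v = 9/64 ⇒ K_v = 64/3 ⇒ K = (64/3)/(4/15) = 80.

80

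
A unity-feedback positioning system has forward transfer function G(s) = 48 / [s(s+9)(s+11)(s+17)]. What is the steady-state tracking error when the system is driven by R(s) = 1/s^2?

One free integrator in G(s): this is a type 1 system.
K_v = lim_{s→0} s·G(s) = 48 / (9·11·17) = 16/561.
e_ss = 1/K_v = 1/(16/561) = 35.0625.

35.0625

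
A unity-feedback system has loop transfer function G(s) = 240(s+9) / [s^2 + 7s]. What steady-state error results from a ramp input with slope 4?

7/540

Factoring s from the denominator leaves a polynomial with constant term 7, so the system is type 1.
K_v = lim_{s→0} s·G(s) = 240·9 / 7 = 2160/7.
e_ss = 4/K_v = 4/(2160/7) = 7/540.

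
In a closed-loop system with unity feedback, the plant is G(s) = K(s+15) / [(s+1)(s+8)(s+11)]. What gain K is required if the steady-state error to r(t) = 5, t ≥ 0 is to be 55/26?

8

G(s) has no factors of s in the denominator, so the system is type 0.
K_p = lim_{s→0} G(s) = K·15 / (1·8·11) = (15/88)·K.
e_ss = 5/(1 + K_p) = 55/26 ⇒ 1 + (15/88)·K = 26/11 ⇒ K = 8.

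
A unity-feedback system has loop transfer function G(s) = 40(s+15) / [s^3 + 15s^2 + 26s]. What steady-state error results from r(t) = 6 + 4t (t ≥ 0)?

13/75

Lowest-order denominator term is 26s, so the open loop has 1 pole at the origin → type 1 system. Taking each input component in turn:
  • 6: tracked with zero error.
  • 4t: e_ss = 4/K_v with K_v=300/13 → 13/75.
Total e_ss = 13/75.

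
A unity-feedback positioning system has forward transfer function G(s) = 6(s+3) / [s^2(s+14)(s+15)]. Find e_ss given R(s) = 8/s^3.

280/3

Two free integrators in G(s): this is a type 2 system.
K_a = lim_{s→0} s^2·G(s) = 6·3 / (14·15) = 3/35.
r(t) = 4t^2 gives R(s) = 8/s^3.
e_ss = 8/K_a = 8/(3/35) = 280/3.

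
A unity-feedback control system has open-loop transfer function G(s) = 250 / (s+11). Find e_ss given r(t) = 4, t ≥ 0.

44/261

G(s) has no factors of s in the denominator, so the system is type 0.
K_p = lim_{s→0} G(s) = 250 / (11) = 250/11.
e_ss = 4/(1 + K_p) = 4/(261/11) = 44/261.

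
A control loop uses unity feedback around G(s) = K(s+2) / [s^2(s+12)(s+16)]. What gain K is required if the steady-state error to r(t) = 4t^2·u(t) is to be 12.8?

60

System type = 2 (two poles at s=0).
K_a = lim_{s→0} s^2·G(s) = K·2 / (12·16) = (1/96)·K.
e_ss = 8/K_a = 12.8 ⇒ K_a = 0.625 ⇒ K = 0.625/(1/96) = 60.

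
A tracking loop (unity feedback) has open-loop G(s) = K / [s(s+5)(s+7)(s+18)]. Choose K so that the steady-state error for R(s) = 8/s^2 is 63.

G(s) has one factor of s in the denominator, so the system is type 1.
K_v = lim_{s→0} s·G(s) = K / (5·7·18) = (1/630)·K.
e_ss = 8/K_v = 63 ⇒ K_v = 8/63 ⇒ K = (8/63)/(1/630) = 80.

80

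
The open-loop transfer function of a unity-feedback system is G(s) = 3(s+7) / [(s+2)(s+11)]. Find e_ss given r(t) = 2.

44/43

G(s) has no factors of s in the denominator, so the system is type 0.
K_p = lim_{s→0} G(s) = 3·7 / (2·11) = 21/22.
e_ss = 2/(1 + K_p) = 2/(43/22) = 44/43.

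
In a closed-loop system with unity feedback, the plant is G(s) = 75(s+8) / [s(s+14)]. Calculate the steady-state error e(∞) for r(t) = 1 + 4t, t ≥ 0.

7/75

System type = 1 (one pole at s=0). By superposition:
  • 1: tracked with zero error.
  • 4t: e_ss = 4/K_v with K_v=300/7 → 7/75.
Total e_ss = 7/75.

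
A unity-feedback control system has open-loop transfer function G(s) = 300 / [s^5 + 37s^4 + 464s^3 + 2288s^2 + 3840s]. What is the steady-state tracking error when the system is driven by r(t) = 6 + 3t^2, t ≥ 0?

infinity

The denominator has no term below 3840s — 1 pole at s=0, type 1. Treating each term separately:
  • 6: tracked with zero error.
  • 3t^2: a type-1 system cannot track it, e_ss → ∞.
The unbounded component dominates.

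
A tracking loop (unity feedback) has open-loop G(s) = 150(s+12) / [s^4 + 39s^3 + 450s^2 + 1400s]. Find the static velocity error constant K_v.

9/7

The denominator has no term below 1400s — 1 pole at s=0, type 1.
K_v = lim_{s→0} s·G(s) = 150·12 / 1400 = 9/7.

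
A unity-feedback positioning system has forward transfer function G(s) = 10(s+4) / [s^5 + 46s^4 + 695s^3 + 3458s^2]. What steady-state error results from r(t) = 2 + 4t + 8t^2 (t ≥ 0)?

Lowest-order denominator term is 3458s^2, so the open loop has 2 poles at the origin → type 2 system. Taking each input component in turn:
  • 2: tracked with zero error.
  • 4t: tracked with zero error.
  • 8t^2: e_ss = 16/K_a with K_a=20/1729 → 1383.2.
Total e_ss = 1383.2.

1383.2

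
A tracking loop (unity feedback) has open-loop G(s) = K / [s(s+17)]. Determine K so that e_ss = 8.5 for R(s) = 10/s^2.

20

One free integrator in G(s): this is a type 1 system.
K_v = lim_{s→0} s·G(s) = K / (17) = (1/17)·K.
e_ss = 10/K_v = 8.5 ⇒ K_v = 20/17 ⇒ K = (20/17)/(1/17) = 20.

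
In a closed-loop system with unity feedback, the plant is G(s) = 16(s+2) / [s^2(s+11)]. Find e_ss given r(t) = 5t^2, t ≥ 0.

3.4375

System type = 2 (two poles at s=0).
K_a = lim_{s→0} s^2·G(s) = 16·2 / (11) = 32/11.
r(t) = 5t^2 gives R(s) = 10/s^3.
e_ss = 10/K_a = 10/(32/11) = 3.4375.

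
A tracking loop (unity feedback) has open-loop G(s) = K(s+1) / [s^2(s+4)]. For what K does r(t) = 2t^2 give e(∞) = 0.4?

System type = 2 (two poles at s=0).
K_a = lim_{s→0} s^2·G(s) = K·1 / (4) = 0.25·K.
e_ss = 4/K_a = 0.4 ⇒ K_a = 10 ⇒ K = 10/0.25 = 40.

40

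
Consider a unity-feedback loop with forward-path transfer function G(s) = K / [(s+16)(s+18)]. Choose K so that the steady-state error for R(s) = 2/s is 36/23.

G(s) has no factors of s in the denominator, so the system is type 0.
K_p = lim_{s→0} G(s) = K / (16·18) = (1/288)·K.
e_ss = 2/(1 + K_p) = 36/23 ⇒ 1 + (1/288)·K = 23/18 ⇒ K = 80.

80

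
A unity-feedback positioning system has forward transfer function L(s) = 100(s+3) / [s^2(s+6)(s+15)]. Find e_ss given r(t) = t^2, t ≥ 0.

0.6

The open loop has two poles at the origin → type 2 system.
K_a = lim_{s→0} s^2·L(s) = 100·3 / (6·15) = 10/3.
r(t) = t^2 gives R(s) = 2/s^3.
e_ss = 2/K_a = 2/(10/3) = 0.6.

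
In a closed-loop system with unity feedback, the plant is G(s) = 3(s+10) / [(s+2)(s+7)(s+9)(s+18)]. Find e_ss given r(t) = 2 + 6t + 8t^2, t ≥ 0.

The open loop has no poles at the origin → type 0 system. Treating each term separately:
  • 2: e_ss = 2/(1+K_p) with K_p=5/378 → 756/383.
  • 6t: a type-0 system cannot track it, e_ss → ∞.
  • 8t^2: a type-0 system cannot track it, e_ss → ∞.
The unbounded component dominates.

infinity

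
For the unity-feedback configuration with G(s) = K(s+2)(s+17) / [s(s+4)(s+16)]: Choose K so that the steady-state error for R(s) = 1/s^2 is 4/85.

40

System type = 1 (one pole at s=0).
K_v = lim_{s→0} s·G(s) = K·2·17 / (4·16) = (17/32)·K.
e_ss = 1/K_v = 4/85 ⇒ K_v = 21.25 ⇒ K = 21.25/(17/32) = 40.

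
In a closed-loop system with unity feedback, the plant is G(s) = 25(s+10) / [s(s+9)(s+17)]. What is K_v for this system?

250/153

G(s) has one factor of s in the denominator, so the system is type 1.
K_v = lim_{s→0} s·G(s) = 25·10 / (9·17) = 250/153.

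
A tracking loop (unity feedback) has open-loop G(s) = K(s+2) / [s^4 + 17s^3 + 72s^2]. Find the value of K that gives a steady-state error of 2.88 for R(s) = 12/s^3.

150

The denominator has no term below 72s^2 — 2 poles at s=0, type 2.
K_a = lim_{s→0} s^2·G(s) = K·2 / 72 = (1/36)·K.
e_ss = 12/K_a = 2.88 ⇒ K_a = 25/6 ⇒ K = (25/6)/(1/36) = 150.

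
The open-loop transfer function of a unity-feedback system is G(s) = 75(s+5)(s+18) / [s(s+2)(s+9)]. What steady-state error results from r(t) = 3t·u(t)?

0.008

The open loop has one pole at the origin → type 1 system.
K_v = lim_{s→0} s·G(s) = 75·5·18 / (2·9) = 375.
e_ss = 3/K_v = 3/375 = 0.008.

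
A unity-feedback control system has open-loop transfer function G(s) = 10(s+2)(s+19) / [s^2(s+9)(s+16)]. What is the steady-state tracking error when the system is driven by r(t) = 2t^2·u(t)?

144/95

Two free integrators in G(s): this is a type 2 system.
K_a = lim_{s→0} s^2·G(s) = 10·2·19 / (9·16) = 95/36.
r(t) = 2t^2 gives R(s) = 4/s^3.
e_ss = 4/K_a = 4/(95/36) = 144/95.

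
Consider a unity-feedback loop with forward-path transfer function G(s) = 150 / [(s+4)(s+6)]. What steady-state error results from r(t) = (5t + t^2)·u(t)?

infinity

No free integrators in G(s): this is a type 0 system. Taking each input component in turn:
  • 5t: a type-0 system cannot track it, e_ss → ∞.
  • t^2: a type-0 system cannot track it, e_ss → ∞.
The unbounded component dominates.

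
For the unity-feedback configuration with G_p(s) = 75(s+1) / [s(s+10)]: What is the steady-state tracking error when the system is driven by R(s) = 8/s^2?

16/15

One free integrator in G_p(s): this is a type 1 system.
K_v = lim_{s→0} s·G_p(s) = 75·1 / (10) = 7.5.
e_ss = 8/K_v = 8/7.5 = 16/15.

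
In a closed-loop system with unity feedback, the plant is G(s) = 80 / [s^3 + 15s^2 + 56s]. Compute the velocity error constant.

10/7

Lowest-order denominator term is 56s, so the open loop has 1 pole at the origin → type 1 system.
K_v = lim_{s→0} s·G(s) = 80 / 56 = 10/7.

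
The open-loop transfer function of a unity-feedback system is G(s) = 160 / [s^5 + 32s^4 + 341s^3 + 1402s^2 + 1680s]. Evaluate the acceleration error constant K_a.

0

The denominator has no term below 1680s — 1 pole at s=0, type 1.
K_a = lim_{s→0} s^2·G(s) = 0 (the extra factor of s kills the finite limit).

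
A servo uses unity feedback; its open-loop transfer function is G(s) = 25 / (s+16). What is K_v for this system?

0

G(s) has no factors of s in the denominator, so the system is type 0.
K_v = lim_{s→0} s·G(s) = 0 (the extra factor of s kills the finite limit).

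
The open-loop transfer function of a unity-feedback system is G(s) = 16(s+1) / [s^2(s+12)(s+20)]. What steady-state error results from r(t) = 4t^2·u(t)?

120

The open loop has two poles at the origin → type 2 system.
K_a = lim_{s→0} s^2·G(s) = 16·1 / (12·20) = 1/15.
r(t) = 4t^2 gives R(s) = 8/s^3.
e_ss = 8/K_a = 8/(1/15) = 120.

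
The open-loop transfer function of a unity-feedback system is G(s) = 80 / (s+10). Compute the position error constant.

8

G(s) has no factors of s in the denominator, so the system is type 0.
K_p = lim_{s→0} G(s) = 80 / (10) = 8.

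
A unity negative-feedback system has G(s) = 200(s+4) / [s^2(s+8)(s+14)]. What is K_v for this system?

K_v = lim_{s→0} s·G(s); with 2 poles at the origin the limit diverges, so K_v = ∞.

infinity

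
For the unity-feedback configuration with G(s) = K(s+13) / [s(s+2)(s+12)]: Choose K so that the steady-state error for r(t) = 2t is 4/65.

One free integrator in G(s): this is a type 1 system.
K_v = lim_{s→0} s·G(s) = K·13 / (2·12) = (13/24)·K.
e_ss = 2/K_v = 4/65 ⇒ K_v = 32.5 ⇒ K = 32.5/(13/24) = 60.

60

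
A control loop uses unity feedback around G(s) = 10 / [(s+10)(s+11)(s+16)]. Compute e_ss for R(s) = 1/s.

G(s) has no factors of s in the denominator, so the system is type 0.
K_p = lim_{s→0} G(s) = 10 / (10·11·16) = 1/176.
e_ss = 1/(1 + K_p) = 1/(177/176) = 176/177.

176/177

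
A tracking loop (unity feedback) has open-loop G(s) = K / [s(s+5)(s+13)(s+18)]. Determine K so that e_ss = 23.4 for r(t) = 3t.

150

The open loop has one pole at the origin → type 1 system.
K_v = lim_{s→0} s·G(s) = K / (5·13·18) = (1/1170)·K.
e_ss = 3/K_v = 23.4 ⇒ K_v = 5/39 ⇒ K = (5/39)/(1/1170) = 150.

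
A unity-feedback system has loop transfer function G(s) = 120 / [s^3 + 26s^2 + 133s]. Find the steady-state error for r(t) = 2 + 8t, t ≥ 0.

Factoring s from the denominator leaves a polynomial with constant term 133, so the system is type 1. By superposition:
  • 2: tracked with zero error.
  • 8t: e_ss = 8/K_v with K_v=120/133 → 133/15.
Total e_ss = 133/15.

133/15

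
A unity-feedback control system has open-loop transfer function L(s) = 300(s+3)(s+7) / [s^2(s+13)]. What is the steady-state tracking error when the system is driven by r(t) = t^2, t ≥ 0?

Two free integrators in L(s): this is a type 2 system.
K_a = lim_{s→0} s^2·L(s) = 300·3·7 / (13) = 6300/13.
r(t) = t^2 gives R(s) = 2/s^3.
e_ss = 2/K_a = 2/(6300/13) = 13/3150.

13/3150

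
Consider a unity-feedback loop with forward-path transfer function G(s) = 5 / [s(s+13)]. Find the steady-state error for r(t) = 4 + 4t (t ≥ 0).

10.4

The open loop has one pole at the origin → type 1 system. By superposition:
  • 4: tracked with zero error.
  • 4t: e_ss = 4/K_v with K_v=5/13 → 10.4.
Total e_ss = 10.4.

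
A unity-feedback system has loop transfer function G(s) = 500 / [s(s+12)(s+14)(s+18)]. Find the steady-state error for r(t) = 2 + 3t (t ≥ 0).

18.144

System type = 1 (one pole at s=0). Treating each term separately:
  • 2: tracked with zero error.
  • 3t: e_ss = 3/K_v with K_v=125/756 → 18.144.
Total e_ss = 18.144.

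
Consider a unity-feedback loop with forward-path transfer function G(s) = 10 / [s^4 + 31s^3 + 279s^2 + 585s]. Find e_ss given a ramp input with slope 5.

292.5

The denominator has no term below 585s — 1 pole at s=0, type 1.
K_v = lim_{s→0} s·G(s) = 10 / 585 = 2/117.
e_ss = 5/K_v = 5/(2/117) = 292.5.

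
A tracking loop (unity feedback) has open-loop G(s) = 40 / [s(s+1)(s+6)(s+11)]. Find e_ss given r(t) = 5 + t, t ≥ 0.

1.65

One free integrator in G(s): this is a type 1 system. Taking each input component in turn:
  • 5: tracked with zero error.
  • t: e_ss = 1/K_v with K_v=20/33 → 1.65.
Total e_ss = 1.65.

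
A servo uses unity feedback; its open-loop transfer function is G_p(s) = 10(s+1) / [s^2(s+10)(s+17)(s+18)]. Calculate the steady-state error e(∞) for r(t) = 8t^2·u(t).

4896

G_p(s) has two factors of s in the denominator, so the system is type 2.
K_a = lim_{s→0} s^2·G_p(s) = 10·1 / (10·17·18) = 1/306.
r(t) = 8t^2 gives R(s) = 16/s^3.
e_ss = 16/K_a = 16/(1/306) = 4896.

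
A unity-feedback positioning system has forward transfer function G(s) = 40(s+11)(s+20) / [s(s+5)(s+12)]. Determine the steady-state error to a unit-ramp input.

G(s) has one factor of s in the denominator, so the system is type 1.
K_v = lim_{s→0} s·G(s) = 40·11·20 / (5·12) = 440/3.
e_ss = 1/K_v = 1/(440/3) = 3/440.

3/440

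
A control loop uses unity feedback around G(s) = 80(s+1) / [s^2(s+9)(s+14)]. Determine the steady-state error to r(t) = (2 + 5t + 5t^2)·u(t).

System type = 2 (two poles at s=0). Taking each input component in turn:
  • 2: tracked with zero error.
  • 5t: tracked with zero error.
  • 5t^2: e_ss = 10/K_a with K_a=40/63 → 15.75.
Total e_ss = 15.75.

15.75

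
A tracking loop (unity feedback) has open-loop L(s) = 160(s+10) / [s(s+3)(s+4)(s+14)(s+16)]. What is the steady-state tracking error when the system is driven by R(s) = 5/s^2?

One free integrator in L(s): this is a type 1 system.
K_v = lim_{s→0} s·L(s) = 160·10 / (3·4·14·16) = 25/42.
e_ss = 5/K_v = 5/(25/42) = 8.4.

8.4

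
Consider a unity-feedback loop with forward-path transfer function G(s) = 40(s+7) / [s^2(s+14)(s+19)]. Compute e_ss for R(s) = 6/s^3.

System type = 2 (two poles at s=0).
K_a = lim_{s→0} s^2·G(s) = 40·7 / (14·19) = 20/19.
r(t) = 3t^2 gives R(s) = 6/s^3.
e_ss = 6/K_a = 6/(20/19) = 5.7.

5.7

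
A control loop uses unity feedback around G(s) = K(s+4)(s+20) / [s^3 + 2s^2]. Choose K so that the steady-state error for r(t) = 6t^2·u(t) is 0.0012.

The denominator has no term below 2s^2 — 2 poles at s=0, type 2.
K_a = lim_{s→0} s^2·G(s) = K·4·20 / 2 = 40·K.
e_ss = 12/K_a = 0.0012 ⇒ K_a = 10000 ⇒ K = 10000/40 = 250.

250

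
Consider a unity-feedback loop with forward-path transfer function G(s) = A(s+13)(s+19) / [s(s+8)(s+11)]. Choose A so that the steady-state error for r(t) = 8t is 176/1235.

20

One free integrator in G(s): this is a type 1 system.
K_v = lim_{s→0} s·G(s) = A·13·19 / (8·11) = (247/88)·A.
e_ss = 8/K_v = 176/1235 ⇒ K_v = 1235/22 ⇒ A = (1235/22)/(247/88) = 20.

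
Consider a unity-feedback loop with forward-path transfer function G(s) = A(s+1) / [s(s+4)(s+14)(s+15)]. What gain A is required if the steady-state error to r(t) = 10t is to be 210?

The open loop has one pole at the origin → type 1 system.
K_v = lim_{s→0} s·G(s) = A·1 / (4·14·15) = (1/840)·A.
e_ss = 10/K_v = 210 ⇒ K_v = 1/21 ⇒ A = (1/21)/(1/840) = 40.

40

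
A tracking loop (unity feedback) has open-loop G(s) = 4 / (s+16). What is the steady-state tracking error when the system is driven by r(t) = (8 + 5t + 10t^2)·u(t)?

infinity

No free integrators in G(s): this is a type 0 system. Taking each input component in turn:
  • 8: e_ss = 8/(1+K_p) with K_p=0.25 → 6.4.
  • 5t: a type-0 system cannot track it, e_ss → ∞.
  • 10t^2: a type-0 system cannot track it, e_ss → ∞.
The unbounded component dominates.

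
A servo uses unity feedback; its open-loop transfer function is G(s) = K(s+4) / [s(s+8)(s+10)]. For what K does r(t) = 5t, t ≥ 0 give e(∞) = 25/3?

One free integrator in G(s): this is a type 1 system.
K_v = lim_{s→0} s·G(s) = K·4 / (8·10) = 0.05·K.
e_ss = 5/K_v = 25/3 ⇒ K_v = 0.6 ⇒ K = 0.6/0.05 = 12.

12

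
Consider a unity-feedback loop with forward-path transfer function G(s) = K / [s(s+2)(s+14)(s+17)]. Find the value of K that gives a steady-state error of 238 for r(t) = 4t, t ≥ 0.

8

G(s) has one factor of s in the denominator, so the system is type 1.
K_v = lim_{s→0} s·G(s) = K / (2·14·17) = (1/476)·K.
e_ss = 4/K_v = 238 ⇒ K_v = 2/119 ⇒ K = (2/119)/(1/476) = 8.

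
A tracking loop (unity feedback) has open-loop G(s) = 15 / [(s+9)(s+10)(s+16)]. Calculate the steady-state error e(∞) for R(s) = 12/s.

G(s) has no factors of s in the denominator, so the system is type 0.
K_p = lim_{s→0} G(s) = 15 / (9·10·16) = 1/96.
e_ss = 12/(1 + K_p) = 12/(97/96) = 1152/97.

1152/97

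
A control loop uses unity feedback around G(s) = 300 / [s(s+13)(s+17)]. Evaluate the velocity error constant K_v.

300/221

The open loop has one pole at the origin → type 1 system.
K_v = lim_{s→0} s·G(s) = 300 / (13·17) = 300/221.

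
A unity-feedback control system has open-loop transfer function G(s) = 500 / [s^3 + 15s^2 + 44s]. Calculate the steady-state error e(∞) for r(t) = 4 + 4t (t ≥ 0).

0.352

The denominator has no term below 44s — 1 pole at s=0, type 1. By superposition:
  • 4: tracked with zero error.
  • 4t: e_ss = 4/K_v with K_v=125/11 → 0.352.
Total e_ss = 0.352.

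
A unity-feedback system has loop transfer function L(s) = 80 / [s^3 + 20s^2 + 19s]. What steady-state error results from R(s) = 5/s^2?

The denominator has no term below 19s — 1 pole at s=0, type 1.
K_v = lim_{s→0} s·L(s) = 80 / 19 = 80/19.
e_ss = 5/K_v = 5/(80/19) = 1.1875.

1.1875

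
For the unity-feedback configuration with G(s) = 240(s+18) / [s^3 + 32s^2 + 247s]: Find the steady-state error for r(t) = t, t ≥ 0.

Lowest-order denominator term is 247s, so the open loop has 1 pole at the origin → type 1 system.
K_v = lim_{s→0} s·G(s) = 240·18 / 247 = 4320/247.
e_ss = 1/K_v = 1/(4320/247) = 247/4320.

247/4320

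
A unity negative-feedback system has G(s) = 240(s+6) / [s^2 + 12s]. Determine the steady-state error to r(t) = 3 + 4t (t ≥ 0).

1/30

Lowest-order denominator term is 12s, so the open loop has 1 pole at the origin → type 1 system. By superposition:
  • 3: tracked with zero error.
  • 4t: e_ss = 4/K_v with K_v=120 → 1/30.
Total e_ss = 1/30.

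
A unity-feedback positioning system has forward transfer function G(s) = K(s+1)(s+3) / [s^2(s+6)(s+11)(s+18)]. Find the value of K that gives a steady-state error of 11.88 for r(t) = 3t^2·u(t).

System type = 2 (two poles at s=0).
K_a = lim_{s→0} s^2·G(s) = K·1·3 / (6·11·18) = (1/396)·K.
e_ss = 6/K_a = 11.88 ⇒ K_a = 50/99 ⇒ K = (50/99)/(1/396) = 200.

200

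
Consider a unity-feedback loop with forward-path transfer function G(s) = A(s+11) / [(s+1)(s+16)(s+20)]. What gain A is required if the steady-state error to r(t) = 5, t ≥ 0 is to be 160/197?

150

No free integrators in G(s): this is a type 0 system.
K_p = lim_{s→0} G(s) = A·11 / (1·16·20) = (11/320)·A.
e_ss = 5/(1 + K_p) = 160/197 ⇒ 1 + (11/320)·A = 197/32 ⇒ A = 150.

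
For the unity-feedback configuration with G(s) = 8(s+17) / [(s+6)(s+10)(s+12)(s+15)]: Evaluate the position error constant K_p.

The open loop has no poles at the origin → type 0 system.
K_p = lim_{s→0} G(s) = 8·17 / (6·10·12·15) = 17/1350.

17/1350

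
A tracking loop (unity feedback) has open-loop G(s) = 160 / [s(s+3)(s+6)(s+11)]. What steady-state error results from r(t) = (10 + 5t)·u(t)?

6.1875

One free integrator in G(s): this is a type 1 system. By superposition:
  • 10: tracked with zero error.
  • 5t: e_ss = 5/K_v with K_v=80/99 → 6.1875.
Total e_ss = 6.1875.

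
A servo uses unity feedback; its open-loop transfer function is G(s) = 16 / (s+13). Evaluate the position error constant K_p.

16/13

No free integrators in G(s): this is a type 0 system.
K_p = lim_{s→0} G(s) = 16 / (13) = 16/13.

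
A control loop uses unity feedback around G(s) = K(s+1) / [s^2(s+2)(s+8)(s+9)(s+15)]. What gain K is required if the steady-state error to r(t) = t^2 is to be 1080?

System type = 2 (two poles at s=0).
K_a = lim_{s→0} s^2·G(s) = K·1 / (2·8·9·15) = (1/2160)·K.
e_ss = 2/K_a = 1080 ⇒ K_a = 1/540 ⇒ K = (1/540)/(1/2160) = 4.

4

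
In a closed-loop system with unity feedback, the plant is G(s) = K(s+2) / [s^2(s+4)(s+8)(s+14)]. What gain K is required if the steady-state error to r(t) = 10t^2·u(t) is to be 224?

System type = 2 (two poles at s=0).
K_a = lim_{s→0} s^2·G(s) = K·2 / (4·8·14) = (1/224)·K.
e_ss = 20/K_a = 224 ⇒ K_a = 5/56 ⇒ K = (5/56)/(1/224) = 20.

20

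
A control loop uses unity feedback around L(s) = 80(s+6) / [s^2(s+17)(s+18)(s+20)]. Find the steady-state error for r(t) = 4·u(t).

System type = 2 (two poles at s=0).
A type-2 system has K_p = ∞, so it tracks a step input with zero steady-state error.

0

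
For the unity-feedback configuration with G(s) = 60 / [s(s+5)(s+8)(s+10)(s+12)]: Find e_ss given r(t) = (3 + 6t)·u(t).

480

System type = 1 (one pole at s=0). Treating each term separately:
  • 3: tracked with zero error.
  • 6t: e_ss = 6/K_v with K_v=0.0125 → 480.
Total e_ss = 480.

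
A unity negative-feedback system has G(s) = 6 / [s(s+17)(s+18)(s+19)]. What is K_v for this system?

1/969

One free integrator in G(s): this is a type 1 system.
K_v = lim_{s→0} s·G(s) = 6 / (17·18·19) = 1/969.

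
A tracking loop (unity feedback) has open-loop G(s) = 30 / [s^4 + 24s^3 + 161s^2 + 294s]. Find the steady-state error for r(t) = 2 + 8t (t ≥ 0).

78.4

Factoring s from the denominator leaves a polynomial with constant term 294, so the system is type 1. Taking each input component in turn:
  • 2: tracked with zero error.
  • 8t: e_ss = 8/K_v with K_v=5/49 → 78.4.
Total e_ss = 78.4.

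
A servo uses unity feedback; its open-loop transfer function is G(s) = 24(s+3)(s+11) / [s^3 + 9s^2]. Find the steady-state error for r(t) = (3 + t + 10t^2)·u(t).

Factoring s^2 from the denominator leaves a polynomial with constant term 9, so the system is type 2. Treating each term separately:
  • 3: tracked with zero error.
  • t: tracked with zero error.
  • 10t^2: e_ss = 20/K_a with K_a=88 → 5/22.
Total e_ss = 5/22.

5/22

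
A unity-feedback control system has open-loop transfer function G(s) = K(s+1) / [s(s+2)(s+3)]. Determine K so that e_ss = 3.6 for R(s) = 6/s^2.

10

One free integrator in G(s): this is a type 1 system.
K_v = lim_{s→0} s·G(s) = K·1 / (2·3) = (1/6)·K.
e_ss = 6/K_v = 3.6 ⇒ K_v = 5/3 ⇒ K = (5/3)/(1/6) = 10.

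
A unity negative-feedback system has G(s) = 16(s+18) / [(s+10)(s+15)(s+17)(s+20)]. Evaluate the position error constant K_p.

12/2125

System type = 0 (no poles at s=0).
K_p = lim_{s→0} G(s) = 16·18 / (10·15·17·20) = 12/2125.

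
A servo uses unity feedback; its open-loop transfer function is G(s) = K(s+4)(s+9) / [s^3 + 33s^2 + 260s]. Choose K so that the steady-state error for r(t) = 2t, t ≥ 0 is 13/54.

The denominator has no term below 260s — 1 pole at s=0, type 1.
K_v = lim_{s→0} s·G(s) = K·4·9 / 260 = (9/65)·K.
e_ss = 2/K_v = 13/54 ⇒ K_v = 108/13 ⇒ K = (108/13)/(9/65) = 60.

60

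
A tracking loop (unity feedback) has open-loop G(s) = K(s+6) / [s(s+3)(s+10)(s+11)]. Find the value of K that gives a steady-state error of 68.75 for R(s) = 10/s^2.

8

The open loop has one pole at the origin → type 1 system.
K_v = lim_{s→0} s·G(s) = K·6 / (3·10·11) = (1/55)·K.
e_ss = 10/K_v = 68.75 ⇒ K_v = 8/55 ⇒ K = (8/55)/(1/55) = 8.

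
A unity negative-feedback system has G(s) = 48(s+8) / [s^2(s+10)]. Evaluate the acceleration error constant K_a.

Two free integrators in G(s): this is a type 2 system.
K_a = lim_{s→0} s^2·G(s) = 48·8 / (10) = 38.4.

38.4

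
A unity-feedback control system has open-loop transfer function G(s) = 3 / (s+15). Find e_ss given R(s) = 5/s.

25/6

G(s) has no factors of s in the denominator, so the system is type 0.
K_p = lim_{s→0} G(s) = 3 / (15) = 0.2.
e_ss = 5/(1 + K_p) = 5/1.2 = 25/6.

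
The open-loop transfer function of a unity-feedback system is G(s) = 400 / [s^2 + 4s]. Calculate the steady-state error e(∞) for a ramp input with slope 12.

The denominator has no term below 4s — 1 pole at s=0, type 1.
K_v = lim_{s→0} s·G(s) = 400 / 4 = 100.
e_ss = 12/K_v = 12/100 = 0.12.

0.12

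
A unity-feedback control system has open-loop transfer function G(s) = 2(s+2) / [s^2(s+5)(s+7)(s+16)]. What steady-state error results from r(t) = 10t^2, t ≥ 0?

2800

System type = 2 (two poles at s=0).
K_a = lim_{s→0} s^2·G(s) = 2·2 / (5·7·16) = 1/140.
r(t) = 10t^2 gives R(s) = 20/s^3.
e_ss = 20/K_a = 20/(1/140) = 2800.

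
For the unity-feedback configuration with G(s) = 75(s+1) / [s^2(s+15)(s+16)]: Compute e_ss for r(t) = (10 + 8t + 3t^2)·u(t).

19.2

Two free integrators in G(s): this is a type 2 system. Taking each input component in turn:
  • 10: tracked with zero error.
  • 8t: tracked with zero error.
  • 3t^2: e_ss = 6/K_a with K_a=0.3125 → 19.2.
Total e_ss = 19.2.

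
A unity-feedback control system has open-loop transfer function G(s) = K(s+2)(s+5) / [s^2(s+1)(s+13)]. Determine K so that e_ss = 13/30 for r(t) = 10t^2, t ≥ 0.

The open loop has two poles at the origin → type 2 system.
K_a = lim_{s→0} s^2·G(s) = K·2·5 / (1·13) = (10/13)·K.
e_ss = 20/K_a = 13/30 ⇒ K_a = 600/13 ⇒ K = (600/13)/(10/13) = 60.

60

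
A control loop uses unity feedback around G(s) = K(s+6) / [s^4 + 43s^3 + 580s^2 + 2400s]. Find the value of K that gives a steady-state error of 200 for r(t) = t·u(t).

The denominator has no term below 2400s — 1 pole at s=0, type 1.
K_v = lim_{s→0} s·G(s) = K·6 / 2400 = 0.0025·K.
e_ss = 1/K_v = 200 ⇒ K_v = 0.005 ⇒ K = 0.005/0.0025 = 2.

2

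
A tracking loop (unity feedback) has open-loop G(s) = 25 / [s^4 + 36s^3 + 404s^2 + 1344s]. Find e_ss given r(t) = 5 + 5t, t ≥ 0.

268.8

Lowest-order denominator term is 1344s, so the open loop has 1 pole at the origin → type 1 system. By superposition:
  • 5: tracked with zero error.
  • 5t: e_ss = 5/K_v with K_v=25/1344 → 268.8.
Total e_ss = 268.8.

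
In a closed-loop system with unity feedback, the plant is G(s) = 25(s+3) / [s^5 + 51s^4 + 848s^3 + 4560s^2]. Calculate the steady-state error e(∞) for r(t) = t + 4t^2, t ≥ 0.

486.4

The denominator has no term below 4560s^2 — 2 poles at s=0, type 2. Taking each input component in turn:
  • t: tracked with zero error.
  • 4t^2: e_ss = 8/K_a with K_a=5/304 → 486.4.
Total e_ss = 486.4.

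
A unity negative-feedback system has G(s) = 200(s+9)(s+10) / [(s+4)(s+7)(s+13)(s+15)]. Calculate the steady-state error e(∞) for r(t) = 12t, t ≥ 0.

System type = 0 (no poles at s=0).
For a type-0 system K_v = 0, so e_ss to a ramp input is unbounded.

infinity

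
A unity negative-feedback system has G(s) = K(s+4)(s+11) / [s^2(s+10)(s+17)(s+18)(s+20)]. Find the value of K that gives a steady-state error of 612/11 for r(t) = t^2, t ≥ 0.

G(s) has two factors of s in the denominator, so the system is type 2.
K_a = lim_{s→0} s^2·G(s) = K·4·11 / (10·17·18·20) = (11/15300)·K.
e_ss = 2/K_a = 612/11 ⇒ K_a = 11/306 ⇒ K = (11/306)/(11/15300) = 50.

50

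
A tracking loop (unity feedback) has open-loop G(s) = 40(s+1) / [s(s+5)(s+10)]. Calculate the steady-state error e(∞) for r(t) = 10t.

12.5

System type = 1 (one pole at s=0).
K_v = lim_{s→0} s·G(s) = 40·1 / (5·10) = 0.8.
e_ss = 10/K_v = 10/0.8 = 12.5.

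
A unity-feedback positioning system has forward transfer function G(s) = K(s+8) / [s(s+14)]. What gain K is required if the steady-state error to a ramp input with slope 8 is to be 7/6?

12

One free integrator in G(s): this is a type 1 system.
K_v = lim_{s→0} s·G(s) = K·8 / (14) = (4/7)·K.
e_ss = 8/K_v = 7/6 ⇒ K_v = 48/7 ⇒ K = (48/7)/(4/7) = 12.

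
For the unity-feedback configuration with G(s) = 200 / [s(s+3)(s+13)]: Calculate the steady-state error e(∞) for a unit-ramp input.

System type = 1 (one pole at s=0).
K_v = lim_{s→0} s·G(s) = 200 / (3·13) = 200/39.
e_ss = 1/K_v = 1/(200/39) = 0.195.

0.195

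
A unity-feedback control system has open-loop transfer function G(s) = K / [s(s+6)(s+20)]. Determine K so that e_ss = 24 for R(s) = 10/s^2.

G(s) has one factor of s in the denominator, so the system is type 1.
K_v = lim_{s→0} s·G(s) = K / (6·20) = (1/120)·K.
e_ss = 10/K_v = 24 ⇒ K_v = 5/12 ⇒ K = (5/12)/(1/120) = 50.

50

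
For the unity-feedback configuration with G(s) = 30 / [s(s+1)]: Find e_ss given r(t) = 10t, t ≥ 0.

The open loop has one pole at the origin → type 1 system.
K_v = lim_{s→0} s·G(s) = 30 / (1) = 30.
e_ss = 10/K_v = 10/30 = 1/3.

1/3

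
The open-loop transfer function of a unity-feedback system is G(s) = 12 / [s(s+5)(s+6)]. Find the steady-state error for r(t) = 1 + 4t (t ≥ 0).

One free integrator in G(s): this is a type 1 system. Treating each term separately:
  • 1: tracked with zero error.
  • 4t: e_ss = 4/K_v with K_v=0.4 → 10.
Total e_ss = 10.

10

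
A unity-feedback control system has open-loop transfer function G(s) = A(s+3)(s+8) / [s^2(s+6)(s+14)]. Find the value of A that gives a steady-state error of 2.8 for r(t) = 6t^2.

G(s) has two factors of s in the denominator, so the system is type 2.
K_a = lim_{s→0} s^2·G(s) = A·3·8 / (6·14) = (2/7)·A.
e_ss = 12/K_a = 2.8 ⇒ K_a = 30/7 ⇒ A = (30/7)/(2/7) = 15.

15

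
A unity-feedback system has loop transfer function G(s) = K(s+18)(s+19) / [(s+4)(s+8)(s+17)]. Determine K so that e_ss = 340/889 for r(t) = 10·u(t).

G(s) has no factors of s in the denominator, so the system is type 0.
K_p = lim_{s→0} G(s) = K·18·19 / (4·8·17) = (171/272)·K.
e_ss = 10/(1 + K_p) = 340/889 ⇒ 1 + (171/272)·K = 889/34 ⇒ K = 40.

40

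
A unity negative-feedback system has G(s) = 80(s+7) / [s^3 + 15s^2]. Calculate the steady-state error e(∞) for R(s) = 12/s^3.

Factoring s^2 from the denominator leaves a polynomial with constant term 15, so the system is type 2.
K_a = lim_{s→0} s^2·G(s) = 80·7 / 15 = 112/3.
r(t) = 6t^2 gives R(s) = 12/s^3.
e_ss = 12/K_a = 12/(112/3) = 9/28.

9/28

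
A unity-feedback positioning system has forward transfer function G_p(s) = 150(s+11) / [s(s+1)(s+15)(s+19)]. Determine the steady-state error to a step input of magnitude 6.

0

The open loop has one pole at the origin → type 1 system.
A type-1 system has K_p = ∞, so it tracks a step input with zero steady-state error.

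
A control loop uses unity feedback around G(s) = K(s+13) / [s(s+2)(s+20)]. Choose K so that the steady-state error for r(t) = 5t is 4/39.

150

One free integrator in G(s): this is a type 1 system.
K_v = lim_{s→0} s·G(s) = K·13 / (2·20) = 0.325·K.
e_ss = 5/K_v = 4/39 ⇒ K_v = 48.75 ⇒ K = 48.75/0.325 = 150.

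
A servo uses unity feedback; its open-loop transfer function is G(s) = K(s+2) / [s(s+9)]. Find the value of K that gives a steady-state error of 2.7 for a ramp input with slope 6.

G(s) has one factor of s in the denominator, so the system is type 1.
K_v = lim_{s→0} s·G(s) = K·2 / (9) = (2/9)·K.
e_ss = 6/K_v = 2.7 ⇒ K_v = 20/9 ⇒ K = (20/9)/(2/9) = 10.

10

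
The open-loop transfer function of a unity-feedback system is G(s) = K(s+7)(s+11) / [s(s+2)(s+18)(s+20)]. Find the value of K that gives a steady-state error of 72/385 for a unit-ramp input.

50

G(s) has one factor of s in the denominator, so the system is type 1.
K_v = lim_{s→0} s·G(s) = K·7·11 / (2·18·20) = (77/720)·K.
e_ss = 1/K_v = 72/385 ⇒ K_v = 385/72 ⇒ K = (385/72)/(77/720) = 50.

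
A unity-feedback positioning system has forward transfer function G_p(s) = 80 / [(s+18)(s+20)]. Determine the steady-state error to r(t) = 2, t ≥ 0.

18/11

G_p(s) has no factors of s in the denominator, so the system is type 0.
K_p = lim_{s→0} G_p(s) = 80 / (18·20) = 2/9.
e_ss = 2/(1 + K_p) = 2/(11/9) = 18/11.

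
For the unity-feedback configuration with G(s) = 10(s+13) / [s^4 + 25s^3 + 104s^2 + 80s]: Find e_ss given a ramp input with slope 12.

Factoring s from the denominator leaves a polynomial with constant term 80, so the system is type 1.
K_v = lim_{s→0} s·G(s) = 10·13 / 80 = 1.625.
e_ss = 12/K_v = 12/1.625 = 96/13.

96/13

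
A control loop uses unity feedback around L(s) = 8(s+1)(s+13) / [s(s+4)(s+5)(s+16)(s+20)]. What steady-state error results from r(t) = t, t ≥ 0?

One free integrator in L(s): this is a type 1 system.
K_v = lim_{s→0} s·L(s) = 8·1·13 / (4·5·16·20) = 13/800.
e_ss = 1/K_v = 1/(13/800) = 800/13.

800/13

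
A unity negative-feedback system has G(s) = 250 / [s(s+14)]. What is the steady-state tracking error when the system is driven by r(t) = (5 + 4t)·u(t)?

0.224

System type = 1 (one pole at s=0). Taking each input component in turn:
  • 5: tracked with zero error.
  • 4t: e_ss = 4/K_v with K_v=125/7 → 0.224.
Total e_ss = 0.224.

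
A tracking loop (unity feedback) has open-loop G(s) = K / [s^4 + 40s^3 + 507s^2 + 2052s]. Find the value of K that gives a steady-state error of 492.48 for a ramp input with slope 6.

The denominator has no term below 2052s — 1 pole at s=0, type 1.
K_v = lim_{s→0} s·G(s) = K / 2052 = (1/2052)·K.
e_ss = 6/K_v = 492.48 ⇒ K_v = 25/2052 ⇒ K = (25/2052)/(1/2052) = 25.

25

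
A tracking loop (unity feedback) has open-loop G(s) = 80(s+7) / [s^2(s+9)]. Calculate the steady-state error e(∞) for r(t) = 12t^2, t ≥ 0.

27/70

The open loop has two poles at the origin → type 2 system.
K_a = lim_{s→0} s^2·G(s) = 80·7 / (9) = 560/9.
r(t) = 12t^2 gives R(s) = 24/s^3.
e_ss = 24/K_a = 24/(560/9) = 27/70.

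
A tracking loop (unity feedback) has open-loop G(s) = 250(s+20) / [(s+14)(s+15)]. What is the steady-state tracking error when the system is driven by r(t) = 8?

System type = 0 (no poles at s=0).
K_p = lim_{s→0} G(s) = 250·20 / (14·15) = 500/21.
e_ss = 8/(1 + K_p) = 8/(521/21) = 168/521.

168/521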